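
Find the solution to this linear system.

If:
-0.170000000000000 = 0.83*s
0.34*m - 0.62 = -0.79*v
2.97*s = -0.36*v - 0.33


Then:
m = 0.03
s = -0.20
v = 0.77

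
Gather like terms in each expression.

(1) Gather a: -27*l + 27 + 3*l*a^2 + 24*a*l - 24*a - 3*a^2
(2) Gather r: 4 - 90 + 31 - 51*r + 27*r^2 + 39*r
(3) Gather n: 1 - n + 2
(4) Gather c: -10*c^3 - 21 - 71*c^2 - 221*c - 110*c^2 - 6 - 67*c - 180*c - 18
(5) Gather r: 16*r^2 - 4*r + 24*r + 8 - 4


(1) = a^2*(3*l - 3) + a*(24*l - 24) - 27*l + 27
(2) = 27*r^2 - 12*r - 55
(3) = 3 - n
(4) = -10*c^3 - 181*c^2 - 468*c - 45
(5) = 16*r^2 + 20*r + 4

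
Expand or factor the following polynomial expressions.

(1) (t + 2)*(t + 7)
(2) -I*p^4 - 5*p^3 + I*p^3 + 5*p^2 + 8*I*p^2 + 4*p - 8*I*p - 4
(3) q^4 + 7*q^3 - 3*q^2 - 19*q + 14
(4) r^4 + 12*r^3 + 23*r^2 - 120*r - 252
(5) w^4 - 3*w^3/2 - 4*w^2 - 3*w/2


(1) = t^2 + 9*t + 14
(2) = (p - 2*I)^2*(p - I)*(-I*p + I)
(3) = (q - 1)^2*(q + 2)*(q + 7)
(4) = (r - 3)*(r + 2)*(r + 6)*(r + 7)
(5) = w*(w - 3)*(w + 1/2)*(w + 1)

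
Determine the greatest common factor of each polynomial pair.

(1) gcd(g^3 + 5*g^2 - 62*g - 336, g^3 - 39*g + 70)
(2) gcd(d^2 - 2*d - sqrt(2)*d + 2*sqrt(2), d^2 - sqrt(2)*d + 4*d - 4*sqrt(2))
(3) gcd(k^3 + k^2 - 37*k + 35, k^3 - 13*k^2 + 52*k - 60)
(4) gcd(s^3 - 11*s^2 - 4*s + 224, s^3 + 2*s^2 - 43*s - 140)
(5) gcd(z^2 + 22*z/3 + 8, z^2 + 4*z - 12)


(1) = gcd((g - 8)*(g + 6)*(g + 7), (g - 5)*(g - 2)*(g + 7)) = g + 7
(2) = gcd((d - 2)*(d - sqrt(2)), (d + 4)*(d - sqrt(2))) = d - sqrt(2)
(3) = k - 5
(4) = s^2 - 3*s - 28
(5) = gcd((z + 4/3)*(z + 6), (z - 2)*(z + 6)) = z + 6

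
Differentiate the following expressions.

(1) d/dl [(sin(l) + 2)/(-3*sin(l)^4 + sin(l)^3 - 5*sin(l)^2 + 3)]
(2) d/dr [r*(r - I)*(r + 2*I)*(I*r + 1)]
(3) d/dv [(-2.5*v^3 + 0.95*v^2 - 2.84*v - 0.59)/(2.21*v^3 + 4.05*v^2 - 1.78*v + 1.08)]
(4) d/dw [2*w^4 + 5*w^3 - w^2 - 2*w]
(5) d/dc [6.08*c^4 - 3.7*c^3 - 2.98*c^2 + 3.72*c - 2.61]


(1) = (9*sin(l)^4 + 22*sin(l)^3 - sin(l)^2 + 20*sin(l) + 3)*cos(l)/(3*sin(l)^4 - sin(l)^3 + 5*sin(l)^2 - 3)^2
(2) = 4*I*r^3 + 6*I*r + 2
(3) = (-12.2245*v^4 + 21.4528*v^3 + 5.6227*v^2 + 6.831*v - 4.1174)/(4.8841*v^6 + 17.901*v^5 + 8.5349*v^4 - 9.6444*v^3 + 11.9164*v^2 - 3.8448*v + 1.1664)
(4) = 8*w^3 + 15*w^2 - 2*w - 2
(5) = 24.32*c^3 - 11.1*c^2 - 5.96*c + 3.72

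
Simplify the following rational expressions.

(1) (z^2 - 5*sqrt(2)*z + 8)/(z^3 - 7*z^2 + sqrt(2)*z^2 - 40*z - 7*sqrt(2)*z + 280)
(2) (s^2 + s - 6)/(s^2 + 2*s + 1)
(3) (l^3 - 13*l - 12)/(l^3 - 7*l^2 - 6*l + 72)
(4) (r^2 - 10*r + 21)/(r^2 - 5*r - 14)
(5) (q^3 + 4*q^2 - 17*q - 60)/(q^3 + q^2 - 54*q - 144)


(1) = (z - sqrt(2))/(z^2 + z*(-7 + 5*sqrt(2)) - 35*sqrt(2))
(2) = (s^2 + s - 6)/(s^2 + 2*s + 1)
(3) = (l + 1)/(l - 6)
(4) = (r - 3)/(r + 2)
(5) = (q^2 + q - 20)/(q^2 - 2*q - 48)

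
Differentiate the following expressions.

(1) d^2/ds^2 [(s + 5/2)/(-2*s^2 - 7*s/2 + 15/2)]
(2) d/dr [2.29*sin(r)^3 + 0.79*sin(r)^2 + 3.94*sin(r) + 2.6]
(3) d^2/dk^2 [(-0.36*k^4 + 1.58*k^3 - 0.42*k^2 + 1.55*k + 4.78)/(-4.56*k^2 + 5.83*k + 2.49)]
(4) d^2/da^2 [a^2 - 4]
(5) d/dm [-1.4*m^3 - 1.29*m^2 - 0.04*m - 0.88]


(1) = 2*(-(2*s + 5)*(8*s + 7)^2 + 2*(12*s + 17)*(4*s^2 + 7*s - 15))/(4*s^2 + 7*s - 15)^3
(2) = (6.87*sin(r)^2 + 1.58*sin(r) + 3.94)*cos(r)
(3) = (14.971392*k^6 - 57.423168*k^5 + 48.89052*k^4 - 101.797564*k^3 - 678.581244*k^2 + 598.079196*k - 383.272094)/(94.818816*k^6 - 363.680064*k^5 + 309.63996*k^4 + 199.021625*k^3 - 169.079715*k^2 - 108.439749*k - 15.438249)
(4) = 2
(5) = -4.2*m^2 - 2.58*m - 0.04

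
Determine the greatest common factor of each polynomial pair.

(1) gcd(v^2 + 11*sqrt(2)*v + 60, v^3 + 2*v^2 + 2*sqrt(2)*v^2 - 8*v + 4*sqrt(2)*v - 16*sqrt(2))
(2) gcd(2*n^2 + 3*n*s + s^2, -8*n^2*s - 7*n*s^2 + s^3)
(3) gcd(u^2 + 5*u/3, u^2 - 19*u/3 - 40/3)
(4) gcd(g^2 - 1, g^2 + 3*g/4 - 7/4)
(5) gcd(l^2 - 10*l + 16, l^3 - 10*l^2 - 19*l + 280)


(1) = 1
(2) = gcd((n + s)*(2*n + s), s*(-8*n + s)*(n + s)) = n + s
(3) = u + 5/3
(4) = g - 1
(5) = l - 8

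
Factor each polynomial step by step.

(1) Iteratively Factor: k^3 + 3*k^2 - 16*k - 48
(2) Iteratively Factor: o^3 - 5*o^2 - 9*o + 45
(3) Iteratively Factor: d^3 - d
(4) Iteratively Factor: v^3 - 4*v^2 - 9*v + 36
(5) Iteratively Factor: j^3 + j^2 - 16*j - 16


(1) = (k + 3)*(k^2 - 16) = (k - 4)*(k + 3)*(k + 4)
(2) = (o + 3)*(o^2 - 8*o + 15) = (o - 5)*(o + 3)*(o - 3)
(3) = (d)*(d^2 - 1) = d*(d + 1)*(d - 1)
(4) = (v - 3)*(v^2 - v - 12) = (v - 4)*(v - 3)*(v + 3)
(5) = (j - 4)*(j^2 + 5*j + 4) = (j - 4)*(j + 4)*(j + 1)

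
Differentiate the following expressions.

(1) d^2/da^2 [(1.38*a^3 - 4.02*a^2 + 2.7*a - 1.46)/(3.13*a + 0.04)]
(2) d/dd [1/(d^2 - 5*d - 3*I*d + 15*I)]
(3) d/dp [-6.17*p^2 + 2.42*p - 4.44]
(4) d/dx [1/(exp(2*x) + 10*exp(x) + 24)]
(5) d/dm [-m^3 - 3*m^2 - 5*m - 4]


(1) = (27.039444*a^3 + 1.036656*a^2 + 0.013248*a - 29.295892)/(30.664297*a^3 + 1.175628*a^2 + 0.015024*a + 6.4e-5)
(2) = (-2*d + 5 + 3*I)/(d^2 - 5*d - 3*I*d + 15*I)^2
(3) = 2.42 - 12.34*p
(4) = 2*(-exp(x) - 5)*exp(x)/(exp(2*x) + 10*exp(x) + 24)^2
(5) = -3*m^2 - 6*m - 5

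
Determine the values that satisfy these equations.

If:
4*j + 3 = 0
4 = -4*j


Then:
No Solution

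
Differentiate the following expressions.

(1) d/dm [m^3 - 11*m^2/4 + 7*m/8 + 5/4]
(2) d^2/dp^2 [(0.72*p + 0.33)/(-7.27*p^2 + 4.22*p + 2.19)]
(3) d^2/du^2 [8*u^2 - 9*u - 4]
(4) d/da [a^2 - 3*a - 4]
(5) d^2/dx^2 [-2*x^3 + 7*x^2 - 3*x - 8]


(1) = 3*m^2 - 11*m/2 + 7/8
(2) = ((0.72*p + 0.33)*(14.54*p - 4.22)*(29.08*p - 8.44) + (31.4064*p - 1.2786)*(-7.27*p^2 + 4.22*p + 2.19))/(-7.27*p^2 + 4.22*p + 2.19)^3
(3) = 16
(4) = 2*a - 3
(5) = 14 - 12*x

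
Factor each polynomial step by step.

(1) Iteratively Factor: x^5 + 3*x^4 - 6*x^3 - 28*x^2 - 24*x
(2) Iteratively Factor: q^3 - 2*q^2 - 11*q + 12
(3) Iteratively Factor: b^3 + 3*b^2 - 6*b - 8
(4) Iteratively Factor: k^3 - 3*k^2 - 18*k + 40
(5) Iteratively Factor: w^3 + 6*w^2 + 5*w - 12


(1) = (x - 3)*(x^4 + 6*x^3 + 12*x^2 + 8*x) = x*(x - 3)*(x^3 + 6*x^2 + 12*x + 8) = x*(x - 3)*(x + 2)*(x^2 + 4*x + 4) = x*(x - 3)*(x + 2)^2*(x + 2)
(2) = (q - 4)*(q^2 + 2*q - 3) = (q - 4)*(q + 3)*(q - 1)
(3) = (b - 2)*(b^2 + 5*b + 4) = (b - 2)*(b + 1)*(b + 4)
(4) = (k + 4)*(k^2 - 7*k + 10) = (k - 5)*(k + 4)*(k - 2)
(5) = (w + 4)*(w^2 + 2*w - 3) = (w - 1)*(w + 4)*(w + 3)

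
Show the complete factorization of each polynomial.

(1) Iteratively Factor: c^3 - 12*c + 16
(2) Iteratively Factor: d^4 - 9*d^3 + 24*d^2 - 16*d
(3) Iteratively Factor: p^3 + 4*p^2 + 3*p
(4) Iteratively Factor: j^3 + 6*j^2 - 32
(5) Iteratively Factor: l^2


(1) = (c + 4)*(c^2 - 4*c + 4) = (c - 2)*(c + 4)*(c - 2)
(2) = (d - 1)*(d^3 - 8*d^2 + 16*d) = (d - 4)*(d - 1)*(d^2 - 4*d) = d*(d - 4)*(d - 1)*(d - 4)
(3) = (p)*(p^2 + 4*p + 3) = p*(p + 1)*(p + 3)
(4) = (j + 4)*(j^2 + 2*j - 8) = (j - 2)*(j + 4)*(j + 4)
(5) = (l)*(l)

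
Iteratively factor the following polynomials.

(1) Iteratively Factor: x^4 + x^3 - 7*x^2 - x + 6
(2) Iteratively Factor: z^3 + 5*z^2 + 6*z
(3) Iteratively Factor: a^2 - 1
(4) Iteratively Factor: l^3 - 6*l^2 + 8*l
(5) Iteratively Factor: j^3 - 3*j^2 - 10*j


(1) = (x + 1)*(x^3 - 7*x + 6) = (x - 2)*(x + 1)*(x^2 + 2*x - 3) = (x - 2)*(x + 1)*(x + 3)*(x - 1)
(2) = (z + 2)*(z^2 + 3*z) = (z + 2)*(z + 3)*(z)
(3) = (a - 1)*(a + 1)
(4) = (l - 2)*(l^2 - 4*l) = l*(l - 2)*(l - 4)
(5) = (j + 2)*(j^2 - 5*j) = (j - 5)*(j + 2)*(j)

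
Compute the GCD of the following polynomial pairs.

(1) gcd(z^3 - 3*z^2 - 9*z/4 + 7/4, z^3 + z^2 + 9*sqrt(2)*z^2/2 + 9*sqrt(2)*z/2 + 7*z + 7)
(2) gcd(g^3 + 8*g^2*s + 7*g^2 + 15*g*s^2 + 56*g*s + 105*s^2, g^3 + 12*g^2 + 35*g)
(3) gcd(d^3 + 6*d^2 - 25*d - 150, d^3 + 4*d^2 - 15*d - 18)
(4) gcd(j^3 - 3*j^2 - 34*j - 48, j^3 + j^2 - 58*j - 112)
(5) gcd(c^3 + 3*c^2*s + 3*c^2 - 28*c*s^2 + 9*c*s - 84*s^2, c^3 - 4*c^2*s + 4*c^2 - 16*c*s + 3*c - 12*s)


(1) = z + 1
(2) = gcd((g + 7)*(g + 3*s)*(g + 5*s), g*(g + 5)*(g + 7)) = g + 7
(3) = gcd((d - 5)*(d + 5)*(d + 6), (d - 3)*(d + 1)*(d + 6)) = d + 6
(4) = j^2 - 6*j - 16
(5) = gcd((c + 3)*(c - 4*s)*(c + 7*s), (c + 1)*(c + 3)*(c - 4*s)) = -c^2 + 4*c*s - 3*c + 12*s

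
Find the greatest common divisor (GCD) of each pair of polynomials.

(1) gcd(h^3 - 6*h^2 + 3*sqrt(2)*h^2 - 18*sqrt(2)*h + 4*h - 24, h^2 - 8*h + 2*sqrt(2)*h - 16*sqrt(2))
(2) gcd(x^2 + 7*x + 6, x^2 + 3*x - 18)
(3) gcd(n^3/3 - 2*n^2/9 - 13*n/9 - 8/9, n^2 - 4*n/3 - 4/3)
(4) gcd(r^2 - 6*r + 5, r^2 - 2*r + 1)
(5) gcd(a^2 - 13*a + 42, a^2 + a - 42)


(1) = h + 2*sqrt(2)
(2) = x + 6
(3) = gcd((n/3 + 1/3)*(n - 8/3)*(n + 1), (n - 2)*(n + 2/3)) = 1
(4) = r - 1
(5) = gcd((a - 7)*(a - 6), (a - 6)*(a + 7)) = a - 6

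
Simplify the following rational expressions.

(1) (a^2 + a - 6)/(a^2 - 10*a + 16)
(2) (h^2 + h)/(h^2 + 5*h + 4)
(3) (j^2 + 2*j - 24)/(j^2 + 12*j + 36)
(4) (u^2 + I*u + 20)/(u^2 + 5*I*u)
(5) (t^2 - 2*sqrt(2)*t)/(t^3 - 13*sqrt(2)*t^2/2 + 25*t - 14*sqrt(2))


(1) = (a + 3)/(a - 8)
(2) = h/(h + 4)
(3) = (j - 4)/(j + 6)
(4) = (u - 4*I)/u
(5) = 2*t/(2*t^2 - 9*sqrt(2)*t + 14)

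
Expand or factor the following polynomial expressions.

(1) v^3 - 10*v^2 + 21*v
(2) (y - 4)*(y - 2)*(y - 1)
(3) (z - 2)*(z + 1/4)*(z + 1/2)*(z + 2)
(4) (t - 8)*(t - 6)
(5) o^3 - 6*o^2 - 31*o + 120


(1) = v*(v - 7)*(v - 3)
(2) = y^3 - 7*y^2 + 14*y - 8
(3) = z^4 + 3*z^3/4 - 31*z^2/8 - 3*z - 1/2
(4) = t^2 - 14*t + 48
(5) = (o - 8)*(o - 3)*(o + 5)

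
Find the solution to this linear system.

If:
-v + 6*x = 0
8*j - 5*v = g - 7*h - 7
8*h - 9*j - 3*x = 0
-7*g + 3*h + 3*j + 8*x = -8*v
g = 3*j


Then:
g = -1371/383
h = -558/383
j = -457/383
v = -702/383
x = -117/383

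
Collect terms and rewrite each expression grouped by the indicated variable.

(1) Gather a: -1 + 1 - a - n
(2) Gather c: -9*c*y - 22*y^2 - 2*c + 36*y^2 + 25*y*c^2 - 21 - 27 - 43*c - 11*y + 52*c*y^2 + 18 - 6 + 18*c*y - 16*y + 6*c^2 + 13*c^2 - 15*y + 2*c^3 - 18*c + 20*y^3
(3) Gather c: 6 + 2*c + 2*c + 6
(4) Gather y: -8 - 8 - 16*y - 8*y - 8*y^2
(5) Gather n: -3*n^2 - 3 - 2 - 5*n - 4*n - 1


(1) = -a - n
(2) = 2*c^3 + c^2*(25*y + 19) + c*(52*y^2 + 9*y - 63) + 20*y^3 + 14*y^2 - 42*y - 36
(3) = 4*c + 12
(4) = -8*y^2 - 24*y - 16
(5) = -3*n^2 - 9*n - 6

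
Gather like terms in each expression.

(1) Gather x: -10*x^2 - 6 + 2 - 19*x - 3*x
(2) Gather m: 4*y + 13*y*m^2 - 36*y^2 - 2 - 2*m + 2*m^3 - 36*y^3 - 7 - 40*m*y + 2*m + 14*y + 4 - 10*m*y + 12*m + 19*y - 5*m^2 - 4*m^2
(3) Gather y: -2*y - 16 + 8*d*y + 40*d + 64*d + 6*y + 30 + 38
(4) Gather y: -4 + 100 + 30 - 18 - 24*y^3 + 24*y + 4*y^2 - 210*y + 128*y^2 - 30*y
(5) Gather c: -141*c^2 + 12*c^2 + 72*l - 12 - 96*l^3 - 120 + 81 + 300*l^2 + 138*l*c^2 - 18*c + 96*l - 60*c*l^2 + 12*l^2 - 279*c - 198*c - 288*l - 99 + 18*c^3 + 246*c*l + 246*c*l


(1) = -10*x^2 - 22*x - 4
(2) = 2*m^3 + m^2*(13*y - 9) + m*(12 - 50*y) - 36*y^3 - 36*y^2 + 37*y - 5
(3) = 104*d + y*(8*d + 4) + 52
(4) = -24*y^3 + 132*y^2 - 216*y + 108
(5) = 18*c^3 + c^2*(138*l - 129) + c*(-60*l^2 + 492*l - 495) - 96*l^3 + 312*l^2 - 120*l - 150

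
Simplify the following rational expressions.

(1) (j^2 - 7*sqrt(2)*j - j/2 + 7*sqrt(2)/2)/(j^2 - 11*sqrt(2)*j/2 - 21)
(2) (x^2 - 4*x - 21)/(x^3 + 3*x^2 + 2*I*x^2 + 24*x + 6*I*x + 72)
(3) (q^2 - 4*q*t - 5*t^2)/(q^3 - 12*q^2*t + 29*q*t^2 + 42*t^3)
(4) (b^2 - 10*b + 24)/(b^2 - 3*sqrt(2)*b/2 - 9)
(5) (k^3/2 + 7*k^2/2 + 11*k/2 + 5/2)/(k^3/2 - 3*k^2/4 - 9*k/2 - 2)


(1) = (4*j - 2)/(4*j + 6*sqrt(2))
(2) = (x - 7)/(x^2 + 2*I*x + 24)
(3) = (q - 5*t)/(q^2 - 13*q*t + 42*t^2)
(4) = (2*b^2 - 20*b + 48)/(2*b^2 - 3*sqrt(2)*b - 18)
(5) = (2*k^3 + 14*k^2 + 22*k + 10)/(2*k^3 - 3*k^2 - 18*k - 8)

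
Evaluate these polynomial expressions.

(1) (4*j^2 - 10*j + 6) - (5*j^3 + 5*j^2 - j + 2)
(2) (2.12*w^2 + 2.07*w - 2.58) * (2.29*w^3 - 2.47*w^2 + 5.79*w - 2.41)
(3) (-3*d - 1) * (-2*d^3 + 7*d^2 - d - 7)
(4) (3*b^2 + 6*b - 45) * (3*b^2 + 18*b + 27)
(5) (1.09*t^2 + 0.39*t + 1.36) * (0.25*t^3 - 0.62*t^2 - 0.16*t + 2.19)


(1) = -5*j^3 - j^2 - 9*j + 4
(2) = 4.8548*w^5 - 0.4961*w^4 + 1.2537*w^3 + 13.2487*w^2 - 19.9269*w + 6.2178
(3) = 6*d^4 - 19*d^3 - 4*d^2 + 22*d + 7
(4) = 9*b^4 + 72*b^3 + 54*b^2 - 648*b - 1215
(5) = 0.2725*t^5 - 0.5783*t^4 - 0.0762*t^3 + 1.4815*t^2 + 0.6365*t + 2.9784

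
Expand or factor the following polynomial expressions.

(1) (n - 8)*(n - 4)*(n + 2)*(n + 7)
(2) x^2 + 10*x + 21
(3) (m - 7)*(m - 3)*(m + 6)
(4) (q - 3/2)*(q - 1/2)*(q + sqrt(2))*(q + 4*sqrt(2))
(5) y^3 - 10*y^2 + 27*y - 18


(1) = n^4 - 3*n^3 - 62*n^2 + 120*n + 448
(2) = (x + 3)*(x + 7)
(3) = m^3 - 4*m^2 - 39*m + 126
(4) = q^4 - 2*q^3 + 5*sqrt(2)*q^3 - 10*sqrt(2)*q^2 + 35*q^2/4 - 16*q + 15*sqrt(2)*q/4 + 6
(5) = (y - 6)*(y - 3)*(y - 1)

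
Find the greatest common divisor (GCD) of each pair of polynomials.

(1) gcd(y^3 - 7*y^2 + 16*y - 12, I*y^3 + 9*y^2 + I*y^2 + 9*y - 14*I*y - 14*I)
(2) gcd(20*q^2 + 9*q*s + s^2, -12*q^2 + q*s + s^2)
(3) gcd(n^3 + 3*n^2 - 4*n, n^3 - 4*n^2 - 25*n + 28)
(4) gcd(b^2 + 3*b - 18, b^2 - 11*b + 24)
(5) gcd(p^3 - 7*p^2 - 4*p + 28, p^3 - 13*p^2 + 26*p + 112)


(1) = 1
(2) = 4*q + s
(3) = n^2 + 3*n - 4
(4) = gcd((b - 3)*(b + 6), (b - 8)*(b - 3)) = b - 3
(5) = p^2 - 5*p - 14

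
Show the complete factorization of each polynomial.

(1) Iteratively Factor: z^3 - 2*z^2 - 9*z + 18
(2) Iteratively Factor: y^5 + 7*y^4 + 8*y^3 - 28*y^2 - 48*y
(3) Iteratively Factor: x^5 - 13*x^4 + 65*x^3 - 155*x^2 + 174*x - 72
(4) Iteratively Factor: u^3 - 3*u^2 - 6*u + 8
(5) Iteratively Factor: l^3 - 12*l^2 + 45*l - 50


(1) = (z - 3)*(z^2 + z - 6) = (z - 3)*(z - 2)*(z + 3)
(2) = (y - 2)*(y^4 + 9*y^3 + 26*y^2 + 24*y) = y*(y - 2)*(y^3 + 9*y^2 + 26*y + 24) = y*(y - 2)*(y + 3)*(y^2 + 6*y + 8) = y*(y - 2)*(y + 2)*(y + 3)*(y + 4)
(3) = (x - 4)*(x^4 - 9*x^3 + 29*x^2 - 39*x + 18) = (x - 4)*(x - 3)*(x^3 - 6*x^2 + 11*x - 6) = (x - 4)*(x - 3)*(x - 1)*(x^2 - 5*x + 6) = (x - 4)*(x - 3)*(x - 2)*(x - 1)*(x - 3)
(4) = (u - 1)*(u^2 - 2*u - 8) = (u - 1)*(u + 2)*(u - 4)
(5) = (l - 5)*(l^2 - 7*l + 10) = (l - 5)*(l - 2)*(l - 5)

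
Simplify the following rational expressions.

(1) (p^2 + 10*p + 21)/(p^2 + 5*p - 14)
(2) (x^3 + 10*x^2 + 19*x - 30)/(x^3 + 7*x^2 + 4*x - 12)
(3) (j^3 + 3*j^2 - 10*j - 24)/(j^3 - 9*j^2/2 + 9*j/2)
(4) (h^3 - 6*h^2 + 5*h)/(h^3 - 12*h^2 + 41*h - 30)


(1) = (p + 3)/(p - 2)
(2) = (x + 5)/(x + 2)
(3) = (2*j^2 + 12*j + 16)/(2*j^2 - 3*j)
(4) = h/(h - 6)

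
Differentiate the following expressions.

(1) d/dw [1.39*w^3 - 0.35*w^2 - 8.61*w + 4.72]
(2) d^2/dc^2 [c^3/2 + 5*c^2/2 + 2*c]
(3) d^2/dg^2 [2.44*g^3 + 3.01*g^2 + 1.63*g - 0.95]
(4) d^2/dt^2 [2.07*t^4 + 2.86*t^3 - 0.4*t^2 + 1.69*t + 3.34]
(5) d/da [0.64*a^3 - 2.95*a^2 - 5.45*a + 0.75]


(1) = 4.17*w^2 - 0.7*w - 8.61
(2) = 3*c + 5
(3) = 14.64*g + 6.02
(4) = 24.84*t^2 + 17.16*t - 0.8
(5) = 1.92*a^2 - 5.9*a - 5.45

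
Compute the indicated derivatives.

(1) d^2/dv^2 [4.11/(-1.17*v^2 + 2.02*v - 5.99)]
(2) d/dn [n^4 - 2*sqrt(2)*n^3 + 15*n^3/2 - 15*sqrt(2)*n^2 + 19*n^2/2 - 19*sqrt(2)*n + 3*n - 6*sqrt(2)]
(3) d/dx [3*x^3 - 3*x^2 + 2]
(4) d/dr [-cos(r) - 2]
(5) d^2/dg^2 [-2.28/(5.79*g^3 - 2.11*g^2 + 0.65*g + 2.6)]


(1) = (11.252358*v^2 - 19.427148*v - 4.11*(2.34*v - 2.02)*(4.68*v - 4.04) + 57.608226)/(1.17*v^2 - 2.02*v + 5.99)^3
(2) = 4*n^3 - 6*sqrt(2)*n^2 + 45*n^2/2 - 30*sqrt(2)*n + 19*n - 19*sqrt(2) + 3
(3) = 3*x*(3*x - 2)
(4) = sin(r)
(5) = ((79.2072*g - 9.6216)*(5.79*g^3 - 2.11*g^2 + 0.65*g + 2.6) - 2.28*(17.37*g^2 - 4.22*g + 0.65)*(34.74*g^2 - 8.44*g + 1.3))/(5.79*g^3 - 2.11*g^2 + 0.65*g + 2.6)^3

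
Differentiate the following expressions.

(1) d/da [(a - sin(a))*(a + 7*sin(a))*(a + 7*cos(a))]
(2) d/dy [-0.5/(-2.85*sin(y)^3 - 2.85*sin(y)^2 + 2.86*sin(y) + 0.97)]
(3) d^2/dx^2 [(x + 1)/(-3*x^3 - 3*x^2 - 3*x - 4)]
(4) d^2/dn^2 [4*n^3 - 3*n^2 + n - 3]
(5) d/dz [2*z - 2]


(1) = -(a - sin(a))*(a + 7*sin(a))*(7*sin(a) - 1) + (a - sin(a))*(a + 7*cos(a))*(7*cos(a) + 1) - (a + 7*sin(a))*(a + 7*cos(a))*(cos(a) - 1)
(2) = (-4.275*sin(y)^2 - 2.85*sin(y) + 1.43)*cos(y)/(2.85*sin(y)^3 + 2.85*sin(y)^2 - 2.86*sin(y) - 0.97)^2
(3) = 6*(-3*(x + 1)*(3*x^2 + 2*x + 1)^2 + (3*x^2 + 2*x + (x + 1)*(3*x + 1) + 1)*(3*x^3 + 3*x^2 + 3*x + 4))/(3*x^3 + 3*x^2 + 3*x + 4)^3
(4) = 24*n - 6
(5) = 2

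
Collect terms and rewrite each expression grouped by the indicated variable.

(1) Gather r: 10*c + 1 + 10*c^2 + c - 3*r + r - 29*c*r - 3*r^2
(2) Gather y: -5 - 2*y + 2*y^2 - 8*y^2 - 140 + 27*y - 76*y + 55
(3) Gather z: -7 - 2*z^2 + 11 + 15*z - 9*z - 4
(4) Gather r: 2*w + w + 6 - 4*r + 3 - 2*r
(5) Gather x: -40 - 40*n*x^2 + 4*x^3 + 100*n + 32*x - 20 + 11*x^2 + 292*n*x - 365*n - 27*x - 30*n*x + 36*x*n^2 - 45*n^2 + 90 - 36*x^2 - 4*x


(1) = 10*c^2 + 11*c - 3*r^2 + r*(-29*c - 2) + 1
(2) = -6*y^2 - 51*y - 90
(3) = -2*z^2 + 6*z
(4) = -6*r + 3*w + 9
(5) = -45*n^2 - 265*n + 4*x^3 + x^2*(-40*n - 25) + x*(36*n^2 + 262*n + 1) + 30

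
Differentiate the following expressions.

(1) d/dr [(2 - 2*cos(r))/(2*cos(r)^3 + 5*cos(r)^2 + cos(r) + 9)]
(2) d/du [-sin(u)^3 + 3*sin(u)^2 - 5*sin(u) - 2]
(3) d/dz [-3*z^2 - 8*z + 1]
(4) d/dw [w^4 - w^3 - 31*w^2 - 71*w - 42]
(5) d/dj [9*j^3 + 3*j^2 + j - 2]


(1) = 2*(7*cos(r) + cos(2*r)/2 - cos(3*r) + 21/2)*sin(r)/(2*cos(r)^3 + 5*cos(r)^2 + cos(r) + 9)^2
(2) = (-3*sin(u)^2 + 6*sin(u) - 5)*cos(u)
(3) = -6*z - 8
(4) = 4*w^3 - 3*w^2 - 62*w - 71
(5) = 27*j^2 + 6*j + 1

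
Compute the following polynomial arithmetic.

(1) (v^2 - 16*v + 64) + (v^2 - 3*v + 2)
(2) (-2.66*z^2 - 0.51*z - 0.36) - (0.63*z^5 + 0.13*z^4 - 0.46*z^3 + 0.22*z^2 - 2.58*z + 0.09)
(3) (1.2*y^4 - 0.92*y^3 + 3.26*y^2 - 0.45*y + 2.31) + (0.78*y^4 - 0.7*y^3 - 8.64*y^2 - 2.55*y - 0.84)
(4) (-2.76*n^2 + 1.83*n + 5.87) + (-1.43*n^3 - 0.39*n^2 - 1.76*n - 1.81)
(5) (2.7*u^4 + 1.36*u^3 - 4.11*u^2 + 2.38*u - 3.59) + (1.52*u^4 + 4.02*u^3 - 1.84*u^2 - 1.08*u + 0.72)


(1) = 2*v^2 - 19*v + 66
(2) = -0.63*z^5 - 0.13*z^4 + 0.46*z^3 - 2.88*z^2 + 2.07*z - 0.45
(3) = 1.98*y^4 - 1.62*y^3 - 5.38*y^2 - 3.0*y + 1.47
(4) = -1.43*n^3 - 3.15*n^2 + 0.07*n + 4.06
(5) = 4.22*u^4 + 5.38*u^3 - 5.95*u^2 + 1.3*u - 2.87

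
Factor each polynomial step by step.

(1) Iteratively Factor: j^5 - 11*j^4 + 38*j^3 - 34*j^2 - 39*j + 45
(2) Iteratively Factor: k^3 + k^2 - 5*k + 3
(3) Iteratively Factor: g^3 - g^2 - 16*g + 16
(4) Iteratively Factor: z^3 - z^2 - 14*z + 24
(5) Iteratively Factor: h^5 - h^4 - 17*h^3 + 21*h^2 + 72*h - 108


(1) = (j - 5)*(j^4 - 6*j^3 + 8*j^2 + 6*j - 9) = (j - 5)*(j - 3)*(j^3 - 3*j^2 - j + 3) = (j - 5)*(j - 3)^2*(j^2 - 1) = (j - 5)*(j - 3)^2*(j - 1)*(j + 1)
(2) = (k + 3)*(k^2 - 2*k + 1) = (k - 1)*(k + 3)*(k - 1)
(3) = (g + 4)*(g^2 - 5*g + 4) = (g - 4)*(g + 4)*(g - 1)
(4) = (z - 3)*(z^2 + 2*z - 8) = (z - 3)*(z - 2)*(z + 4)
(5) = (h - 2)*(h^4 + h^3 - 15*h^2 - 9*h + 54) = (h - 3)*(h - 2)*(h^3 + 4*h^2 - 3*h - 18) = (h - 3)*(h - 2)*(h + 3)*(h^2 + h - 6) = (h - 3)*(h - 2)*(h + 3)^2*(h - 2)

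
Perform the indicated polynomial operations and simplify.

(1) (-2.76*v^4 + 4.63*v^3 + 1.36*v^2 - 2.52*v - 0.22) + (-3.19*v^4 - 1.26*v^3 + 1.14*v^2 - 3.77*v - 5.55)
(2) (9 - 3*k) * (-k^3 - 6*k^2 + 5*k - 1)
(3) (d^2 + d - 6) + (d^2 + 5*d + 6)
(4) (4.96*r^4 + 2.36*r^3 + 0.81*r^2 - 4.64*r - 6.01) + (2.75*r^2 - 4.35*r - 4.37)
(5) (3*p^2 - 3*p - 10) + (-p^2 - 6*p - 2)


(1) = -5.95*v^4 + 3.37*v^3 + 2.5*v^2 - 6.29*v - 5.77
(2) = 3*k^4 + 9*k^3 - 69*k^2 + 48*k - 9
(3) = 2*d^2 + 6*d
(4) = 4.96*r^4 + 2.36*r^3 + 3.56*r^2 - 8.99*r - 10.38
(5) = 2*p^2 - 9*p - 12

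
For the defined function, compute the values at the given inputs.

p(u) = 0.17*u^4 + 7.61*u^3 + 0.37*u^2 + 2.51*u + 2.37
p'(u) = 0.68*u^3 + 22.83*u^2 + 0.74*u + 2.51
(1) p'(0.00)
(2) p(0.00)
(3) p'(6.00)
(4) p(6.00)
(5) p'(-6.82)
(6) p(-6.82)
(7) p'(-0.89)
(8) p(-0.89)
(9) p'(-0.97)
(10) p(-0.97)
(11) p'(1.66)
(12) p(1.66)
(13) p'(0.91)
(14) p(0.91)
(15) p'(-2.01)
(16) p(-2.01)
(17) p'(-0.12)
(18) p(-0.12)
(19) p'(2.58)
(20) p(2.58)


(1) = 2.51
(2) = 2.37
(3) = 975.71
(4) = 1894.83
(5) = 843.64
(6) = -2043.76
(7) = 19.46
(8) = -4.83
(9) = 22.65
(10) = -6.51
(11) = 69.76
(12) = 43.66
(13) = 22.60
(14) = 10.81
(15) = 87.74
(16) = -60.20
(17) = 2.75
(18) = 2.06
(19) = 168.06
(20) = 149.53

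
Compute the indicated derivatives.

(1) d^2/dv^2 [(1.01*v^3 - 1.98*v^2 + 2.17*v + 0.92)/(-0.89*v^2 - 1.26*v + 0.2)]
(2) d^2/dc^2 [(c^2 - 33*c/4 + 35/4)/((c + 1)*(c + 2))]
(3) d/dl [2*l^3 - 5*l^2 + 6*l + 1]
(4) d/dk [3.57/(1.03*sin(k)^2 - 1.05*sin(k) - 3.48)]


(1) = (-11.44497*v^3 - 0.730632*v^2 - 8.750088*v - 4.183984)/(0.704969*v^6 + 2.994138*v^5 + 3.763632*v^4 + 0.654696*v^3 - 0.84576*v^2 + 0.1512*v - 0.008)
(2) = 9*(-5*c^3 + 9*c^2 + 57*c + 51)/(2*(c^6 + 9*c^5 + 33*c^4 + 63*c^3 + 66*c^2 + 36*c + 8))
(3) = 6*l^2 - 10*l + 6
(4) = (3.7485 - 7.3542*sin(k))*cos(k)/(-1.03*sin(k)^2 + 1.05*sin(k) + 3.48)^2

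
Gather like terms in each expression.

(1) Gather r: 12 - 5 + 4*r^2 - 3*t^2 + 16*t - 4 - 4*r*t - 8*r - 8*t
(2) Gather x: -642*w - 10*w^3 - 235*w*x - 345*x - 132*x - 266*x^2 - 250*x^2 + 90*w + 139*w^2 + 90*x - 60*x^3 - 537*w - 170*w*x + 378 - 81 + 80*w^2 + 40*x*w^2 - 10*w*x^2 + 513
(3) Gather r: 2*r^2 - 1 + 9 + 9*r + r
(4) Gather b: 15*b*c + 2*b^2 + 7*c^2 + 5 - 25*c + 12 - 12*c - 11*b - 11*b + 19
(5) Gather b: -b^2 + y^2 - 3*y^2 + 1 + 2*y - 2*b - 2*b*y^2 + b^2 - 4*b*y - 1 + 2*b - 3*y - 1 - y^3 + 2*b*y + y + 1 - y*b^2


(1) = 4*r^2 + r*(-4*t - 8) - 3*t^2 + 8*t + 3
(2) = -10*w^3 + 219*w^2 - 1089*w - 60*x^3 + x^2*(-10*w - 516) + x*(40*w^2 - 405*w - 387) + 810
(3) = 2*r^2 + 10*r + 8
(4) = 2*b^2 + b*(15*c - 22) + 7*c^2 - 37*c + 36
(5) = -b^2*y + b*(-2*y^2 - 2*y) - y^3 - 2*y^2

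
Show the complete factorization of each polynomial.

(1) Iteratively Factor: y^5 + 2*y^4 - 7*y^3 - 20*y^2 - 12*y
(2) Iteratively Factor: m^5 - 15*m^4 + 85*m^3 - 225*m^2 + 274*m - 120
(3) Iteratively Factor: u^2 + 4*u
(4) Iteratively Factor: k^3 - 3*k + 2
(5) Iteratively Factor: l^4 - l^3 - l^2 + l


(1) = (y + 2)*(y^4 - 7*y^2 - 6*y) = (y + 2)^2*(y^3 - 2*y^2 - 3*y) = y*(y + 2)^2*(y^2 - 2*y - 3) = y*(y + 1)*(y + 2)^2*(y - 3)
(2) = (m - 5)*(m^4 - 10*m^3 + 35*m^2 - 50*m + 24) = (m - 5)*(m - 4)*(m^3 - 6*m^2 + 11*m - 6) = (m - 5)*(m - 4)*(m - 1)*(m^2 - 5*m + 6) = (m - 5)*(m - 4)*(m - 3)*(m - 1)*(m - 2)
(3) = (u)*(u + 4)
(4) = (k - 1)*(k^2 + k - 2) = (k - 1)*(k + 2)*(k - 1)
(5) = (l - 1)*(l^3 - l) = l*(l - 1)*(l^2 - 1) = l*(l - 1)*(l + 1)*(l - 1)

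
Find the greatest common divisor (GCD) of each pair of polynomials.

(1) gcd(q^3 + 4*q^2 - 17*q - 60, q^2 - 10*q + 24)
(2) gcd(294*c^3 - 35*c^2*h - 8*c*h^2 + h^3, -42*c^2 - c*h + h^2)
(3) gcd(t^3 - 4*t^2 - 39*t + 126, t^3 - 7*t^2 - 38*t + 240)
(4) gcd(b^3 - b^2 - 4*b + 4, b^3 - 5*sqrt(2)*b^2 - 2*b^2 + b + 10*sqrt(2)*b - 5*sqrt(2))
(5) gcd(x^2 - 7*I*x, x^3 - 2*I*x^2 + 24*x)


(1) = q - 4
(2) = 42*c^2 + c*h - h^2
(3) = t + 6
(4) = gcd((b - 2)*(b - 1)*(b + 2), (b - 1)^2*(b - 5*sqrt(2))) = b - 1
(5) = x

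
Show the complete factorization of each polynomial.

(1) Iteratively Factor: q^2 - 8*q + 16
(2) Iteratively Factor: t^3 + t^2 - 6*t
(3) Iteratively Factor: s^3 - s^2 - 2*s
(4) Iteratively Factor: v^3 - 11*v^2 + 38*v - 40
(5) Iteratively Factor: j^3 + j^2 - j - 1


(1) = (q - 4)*(q - 4)
(2) = (t + 3)*(t^2 - 2*t) = (t - 2)*(t + 3)*(t)
(3) = (s - 2)*(s^2 + s) = s*(s - 2)*(s + 1)
(4) = (v - 4)*(v^2 - 7*v + 10) = (v - 5)*(v - 4)*(v - 2)
(5) = (j + 1)*(j^2 - 1) = (j + 1)^2*(j - 1)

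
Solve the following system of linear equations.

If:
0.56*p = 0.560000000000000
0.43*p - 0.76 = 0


Then:
No Solution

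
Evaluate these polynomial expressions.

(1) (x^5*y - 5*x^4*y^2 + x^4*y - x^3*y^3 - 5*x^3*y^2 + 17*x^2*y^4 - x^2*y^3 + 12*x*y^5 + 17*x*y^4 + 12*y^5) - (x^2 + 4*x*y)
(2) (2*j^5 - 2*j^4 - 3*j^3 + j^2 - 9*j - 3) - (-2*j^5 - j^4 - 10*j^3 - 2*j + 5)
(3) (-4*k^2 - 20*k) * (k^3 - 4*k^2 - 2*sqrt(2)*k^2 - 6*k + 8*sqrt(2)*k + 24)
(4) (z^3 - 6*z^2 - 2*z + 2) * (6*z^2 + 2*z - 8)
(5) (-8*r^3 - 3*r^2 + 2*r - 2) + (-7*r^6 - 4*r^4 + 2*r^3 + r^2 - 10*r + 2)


(1) = x^5*y - 5*x^4*y^2 + x^4*y - x^3*y^3 - 5*x^3*y^2 + 17*x^2*y^4 - x^2*y^3 - x^2 + 12*x*y^5 + 17*x*y^4 - 4*x*y + 12*y^5
(2) = 4*j^5 - j^4 + 7*j^3 + j^2 - 7*j - 8
(3) = -4*k^5 - 4*k^4 + 8*sqrt(2)*k^4 + 8*sqrt(2)*k^3 + 104*k^3 - 160*sqrt(2)*k^2 + 24*k^2 - 480*k
(4) = 6*z^5 - 34*z^4 - 32*z^3 + 56*z^2 + 20*z - 16
(5) = -7*r^6 - 4*r^4 - 6*r^3 - 2*r^2 - 8*r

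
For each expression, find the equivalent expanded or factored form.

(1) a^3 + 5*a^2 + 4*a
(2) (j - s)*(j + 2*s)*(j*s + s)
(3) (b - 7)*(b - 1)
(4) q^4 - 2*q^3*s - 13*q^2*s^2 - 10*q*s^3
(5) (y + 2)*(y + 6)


(1) = a*(a + 1)*(a + 4)
(2) = j^3*s + j^2*s^2 + j^2*s - 2*j*s^3 + j*s^2 - 2*s^3
(3) = b^2 - 8*b + 7
(4) = q*(q - 5*s)*(q + s)*(q + 2*s)
(5) = y^2 + 8*y + 12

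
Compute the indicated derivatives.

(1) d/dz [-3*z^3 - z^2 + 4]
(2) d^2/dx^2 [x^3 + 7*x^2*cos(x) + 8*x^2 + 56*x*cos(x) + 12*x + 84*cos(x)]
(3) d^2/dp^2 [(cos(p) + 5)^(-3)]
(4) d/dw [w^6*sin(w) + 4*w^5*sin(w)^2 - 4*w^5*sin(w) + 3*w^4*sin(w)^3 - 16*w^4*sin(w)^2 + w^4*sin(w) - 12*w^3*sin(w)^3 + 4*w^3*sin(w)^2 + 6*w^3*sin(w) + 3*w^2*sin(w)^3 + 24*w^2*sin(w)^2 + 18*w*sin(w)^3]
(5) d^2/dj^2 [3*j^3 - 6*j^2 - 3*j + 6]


(1) = z*(-9*z - 2)
(2) = -7*x^2*cos(x) - 28*x*sin(x) - 56*x*cos(x) + 6*x - 112*sin(x) - 70*cos(x) + 16
(3) = 3*(3*sin(p)^2 + 5*cos(p) + 1)/(cos(p) + 5)^5
(4) = w^6*cos(w) + 6*w^5*sin(w) + 4*w^5*sin(2*w) - 4*w^5*cos(w) + 9*w^4*sin(w)^2*cos(w) + 20*w^4*sin(w)^2 - 20*w^4*sin(w) - 16*w^4*sin(2*w) + w^4*cos(w) + 12*w^3*sin(w)^3 - 36*w^3*sin(w)^2*cos(w) - 64*w^3*sin(w)^2 + 4*w^3*sin(w) + 4*w^3*sin(2*w) + 6*w^3*cos(w) - 36*w^2*sin(w)^3 + 9*w^2*sin(w)^2*cos(w) + 12*w^2*sin(w)^2 + 18*w^2*sin(w) + 24*w^2*sin(2*w) + 6*w*sin(w)^3 + 54*w*sin(w)^2*cos(w) + 48*w*sin(w)^2 + 18*sin(w)^3
(5) = 18*j - 12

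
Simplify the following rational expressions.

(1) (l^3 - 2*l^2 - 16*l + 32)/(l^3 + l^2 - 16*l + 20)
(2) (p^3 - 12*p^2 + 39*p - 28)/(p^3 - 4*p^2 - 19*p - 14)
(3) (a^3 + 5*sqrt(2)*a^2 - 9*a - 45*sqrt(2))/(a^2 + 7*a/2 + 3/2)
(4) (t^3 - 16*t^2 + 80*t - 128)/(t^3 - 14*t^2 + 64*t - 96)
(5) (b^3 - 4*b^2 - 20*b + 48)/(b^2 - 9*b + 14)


(1) = (l^2 - 16)/(l^2 + 3*l - 10)
(2) = (p^2 - 5*p + 4)/(p^2 + 3*p + 2)
(3) = (2*a^2 + a*(-6 + 10*sqrt(2)) - 30*sqrt(2))/(2*a + 1)
(4) = (t - 8)/(t - 6)
(5) = (b^2 - 2*b - 24)/(b - 7)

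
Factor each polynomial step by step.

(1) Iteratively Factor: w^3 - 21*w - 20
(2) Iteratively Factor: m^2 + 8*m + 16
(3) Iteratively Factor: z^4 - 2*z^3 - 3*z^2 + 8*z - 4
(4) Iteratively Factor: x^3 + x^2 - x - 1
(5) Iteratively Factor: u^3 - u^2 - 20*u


(1) = (w - 5)*(w^2 + 5*w + 4) = (w - 5)*(w + 4)*(w + 1)
(2) = (m + 4)*(m + 4)
(3) = (z - 1)*(z^3 - z^2 - 4*z + 4) = (z - 1)*(z + 2)*(z^2 - 3*z + 2) = (z - 1)^2*(z + 2)*(z - 2)
(4) = (x - 1)*(x^2 + 2*x + 1) = (x - 1)*(x + 1)*(x + 1)
(5) = (u)*(u^2 - u - 20) = u*(u + 4)*(u - 5)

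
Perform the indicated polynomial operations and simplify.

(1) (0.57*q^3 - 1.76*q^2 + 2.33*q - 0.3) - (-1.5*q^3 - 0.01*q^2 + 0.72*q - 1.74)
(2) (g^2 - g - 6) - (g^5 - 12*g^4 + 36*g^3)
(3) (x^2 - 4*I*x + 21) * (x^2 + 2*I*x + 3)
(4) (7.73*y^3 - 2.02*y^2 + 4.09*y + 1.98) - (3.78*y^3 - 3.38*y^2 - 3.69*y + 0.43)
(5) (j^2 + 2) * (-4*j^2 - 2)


(1) = 2.07*q^3 - 1.75*q^2 + 1.61*q + 1.44
(2) = -g^5 + 12*g^4 - 36*g^3 + g^2 - g - 6
(3) = x^4 - 2*I*x^3 + 32*x^2 + 30*I*x + 63
(4) = 3.95*y^3 + 1.36*y^2 + 7.78*y + 1.55
(5) = -4*j^4 - 10*j^2 - 4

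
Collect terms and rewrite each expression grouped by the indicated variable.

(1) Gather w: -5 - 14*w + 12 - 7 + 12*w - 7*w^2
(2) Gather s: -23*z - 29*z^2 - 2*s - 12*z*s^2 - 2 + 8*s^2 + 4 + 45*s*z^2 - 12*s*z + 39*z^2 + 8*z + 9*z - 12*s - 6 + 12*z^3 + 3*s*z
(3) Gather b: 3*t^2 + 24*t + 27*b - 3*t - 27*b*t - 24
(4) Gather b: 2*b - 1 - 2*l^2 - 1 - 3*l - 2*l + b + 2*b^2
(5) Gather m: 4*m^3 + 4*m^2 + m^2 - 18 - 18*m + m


(1) = -7*w^2 - 2*w
(2) = s^2*(8 - 12*z) + s*(45*z^2 - 9*z - 14) + 12*z^3 + 10*z^2 - 6*z - 4
(3) = b*(27 - 27*t) + 3*t^2 + 21*t - 24
(4) = 2*b^2 + 3*b - 2*l^2 - 5*l - 2
(5) = 4*m^3 + 5*m^2 - 17*m - 18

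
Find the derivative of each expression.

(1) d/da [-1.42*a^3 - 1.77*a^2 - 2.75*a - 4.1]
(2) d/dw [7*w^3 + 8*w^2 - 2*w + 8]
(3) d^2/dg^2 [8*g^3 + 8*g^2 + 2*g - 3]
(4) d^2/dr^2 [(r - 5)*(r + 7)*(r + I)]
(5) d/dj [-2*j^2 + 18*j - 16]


(1) = -4.26*a^2 - 3.54*a - 2.75
(2) = 21*w^2 + 16*w - 2
(3) = 48*g + 16
(4) = 6*r + 4 + 2*I
(5) = 18 - 4*j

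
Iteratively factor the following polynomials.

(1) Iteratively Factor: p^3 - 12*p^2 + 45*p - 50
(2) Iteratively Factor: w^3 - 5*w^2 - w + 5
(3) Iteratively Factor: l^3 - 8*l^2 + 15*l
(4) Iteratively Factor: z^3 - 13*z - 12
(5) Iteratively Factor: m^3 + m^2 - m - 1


(1) = (p - 5)*(p^2 - 7*p + 10) = (p - 5)^2*(p - 2)
(2) = (w + 1)*(w^2 - 6*w + 5) = (w - 5)*(w + 1)*(w - 1)
(3) = (l - 5)*(l^2 - 3*l) = l*(l - 5)*(l - 3)
(4) = (z + 3)*(z^2 - 3*z - 4) = (z - 4)*(z + 3)*(z + 1)
(5) = (m + 1)*(m^2 - 1) = (m + 1)^2*(m - 1)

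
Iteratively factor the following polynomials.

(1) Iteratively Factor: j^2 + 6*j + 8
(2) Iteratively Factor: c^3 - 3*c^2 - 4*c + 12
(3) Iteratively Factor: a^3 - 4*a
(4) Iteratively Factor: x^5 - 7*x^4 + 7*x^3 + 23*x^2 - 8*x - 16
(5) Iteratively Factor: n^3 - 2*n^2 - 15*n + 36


(1) = (j + 4)*(j + 2)
(2) = (c + 2)*(c^2 - 5*c + 6) = (c - 2)*(c + 2)*(c - 3)
(3) = (a)*(a^2 - 4) = a*(a - 2)*(a + 2)
(4) = (x + 1)*(x^4 - 8*x^3 + 15*x^2 + 8*x - 16) = (x - 4)*(x + 1)*(x^3 - 4*x^2 - x + 4) = (x - 4)^2*(x + 1)*(x^2 - 1) = (x - 4)^2*(x - 1)*(x + 1)*(x + 1)
(5) = (n - 3)*(n^2 + n - 12) = (n - 3)^2*(n + 4)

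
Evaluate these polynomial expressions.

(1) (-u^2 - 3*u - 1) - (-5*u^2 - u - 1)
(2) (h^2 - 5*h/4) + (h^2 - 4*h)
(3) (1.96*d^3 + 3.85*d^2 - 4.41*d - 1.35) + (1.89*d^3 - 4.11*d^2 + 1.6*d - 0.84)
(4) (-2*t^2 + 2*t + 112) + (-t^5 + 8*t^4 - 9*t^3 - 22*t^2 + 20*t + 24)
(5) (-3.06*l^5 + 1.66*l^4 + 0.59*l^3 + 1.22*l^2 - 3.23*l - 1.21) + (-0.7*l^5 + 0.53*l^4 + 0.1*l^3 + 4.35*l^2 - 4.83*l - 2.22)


(1) = 4*u^2 - 2*u
(2) = 2*h^2 - 21*h/4
(3) = 3.85*d^3 - 0.26*d^2 - 2.81*d - 2.19
(4) = -t^5 + 8*t^4 - 9*t^3 - 24*t^2 + 22*t + 136
(5) = -3.76*l^5 + 2.19*l^4 + 0.69*l^3 + 5.57*l^2 - 8.06*l - 3.43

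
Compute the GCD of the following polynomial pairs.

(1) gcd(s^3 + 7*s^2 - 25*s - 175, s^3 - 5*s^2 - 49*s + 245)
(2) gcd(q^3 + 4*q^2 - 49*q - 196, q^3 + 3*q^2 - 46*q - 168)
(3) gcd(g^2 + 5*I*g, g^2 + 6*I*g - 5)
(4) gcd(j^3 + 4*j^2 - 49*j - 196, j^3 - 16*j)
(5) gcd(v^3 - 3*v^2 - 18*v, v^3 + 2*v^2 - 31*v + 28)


(1) = gcd((s - 5)*(s + 5)*(s + 7), (s - 7)*(s - 5)*(s + 7)) = s^2 + 2*s - 35
(2) = q^2 - 3*q - 28
(3) = gcd(g*(g + 5*I), (g + I)*(g + 5*I)) = g + 5*I
(4) = gcd((j - 7)*(j + 4)*(j + 7), j*(j - 4)*(j + 4)) = j + 4
(5) = gcd(v*(v - 6)*(v + 3), (v - 4)*(v - 1)*(v + 7)) = 1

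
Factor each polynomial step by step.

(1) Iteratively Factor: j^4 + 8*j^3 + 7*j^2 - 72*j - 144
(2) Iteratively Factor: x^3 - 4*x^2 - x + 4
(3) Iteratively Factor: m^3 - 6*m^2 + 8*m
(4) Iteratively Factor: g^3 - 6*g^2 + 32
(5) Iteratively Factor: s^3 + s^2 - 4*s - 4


(1) = (j - 3)*(j^3 + 11*j^2 + 40*j + 48) = (j - 3)*(j + 4)*(j^2 + 7*j + 12) = (j - 3)*(j + 4)^2*(j + 3)
(2) = (x - 1)*(x^2 - 3*x - 4) = (x - 1)*(x + 1)*(x - 4)
(3) = (m - 4)*(m^2 - 2*m) = (m - 4)*(m - 2)*(m)
(4) = (g + 2)*(g^2 - 8*g + 16) = (g - 4)*(g + 2)*(g - 4)
(5) = (s - 2)*(s^2 + 3*s + 2) = (s - 2)*(s + 2)*(s + 1)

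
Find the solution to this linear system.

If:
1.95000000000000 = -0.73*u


Then:
u = -2.67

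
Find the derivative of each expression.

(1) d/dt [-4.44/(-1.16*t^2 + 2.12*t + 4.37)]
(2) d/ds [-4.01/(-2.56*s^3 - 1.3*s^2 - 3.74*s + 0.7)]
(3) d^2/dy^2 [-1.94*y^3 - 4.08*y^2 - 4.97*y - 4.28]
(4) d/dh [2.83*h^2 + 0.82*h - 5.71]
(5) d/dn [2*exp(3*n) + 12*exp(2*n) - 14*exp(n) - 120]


(1) = (9.4128 - 10.3008*t)/(-1.16*t^2 + 2.12*t + 4.37)^2
(2) = (-30.7968*s^2 - 10.426*s - 14.9974)/(2.56*s^3 + 1.3*s^2 + 3.74*s - 0.7)^2
(3) = -11.64*y - 8.16
(4) = 5.66*h + 0.82
(5) = (6*exp(2*n) + 24*exp(n) - 14)*exp(n)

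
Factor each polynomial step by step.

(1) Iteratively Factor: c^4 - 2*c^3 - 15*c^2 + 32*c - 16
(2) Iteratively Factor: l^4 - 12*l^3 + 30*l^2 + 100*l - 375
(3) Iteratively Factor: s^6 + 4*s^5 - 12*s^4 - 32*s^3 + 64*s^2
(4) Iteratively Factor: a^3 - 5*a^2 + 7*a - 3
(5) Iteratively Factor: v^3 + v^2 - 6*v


(1) = (c - 1)*(c^3 - c^2 - 16*c + 16) = (c - 1)*(c + 4)*(c^2 - 5*c + 4) = (c - 4)*(c - 1)*(c + 4)*(c - 1)
(2) = (l - 5)*(l^3 - 7*l^2 - 5*l + 75) = (l - 5)*(l + 3)*(l^2 - 10*l + 25) = (l - 5)^2*(l + 3)*(l - 5)
(3) = (s - 2)*(s^5 + 6*s^4 - 32*s^2) = (s - 2)*(s + 4)*(s^4 + 2*s^3 - 8*s^2) = s*(s - 2)*(s + 4)*(s^3 + 2*s^2 - 8*s) = s*(s - 2)^2*(s + 4)*(s^2 + 4*s) = s^2*(s - 2)^2*(s + 4)*(s + 4)
(4) = (a - 1)*(a^2 - 4*a + 3) = (a - 3)*(a - 1)*(a - 1)
(5) = (v + 3)*(v^2 - 2*v) = v*(v + 3)*(v - 2)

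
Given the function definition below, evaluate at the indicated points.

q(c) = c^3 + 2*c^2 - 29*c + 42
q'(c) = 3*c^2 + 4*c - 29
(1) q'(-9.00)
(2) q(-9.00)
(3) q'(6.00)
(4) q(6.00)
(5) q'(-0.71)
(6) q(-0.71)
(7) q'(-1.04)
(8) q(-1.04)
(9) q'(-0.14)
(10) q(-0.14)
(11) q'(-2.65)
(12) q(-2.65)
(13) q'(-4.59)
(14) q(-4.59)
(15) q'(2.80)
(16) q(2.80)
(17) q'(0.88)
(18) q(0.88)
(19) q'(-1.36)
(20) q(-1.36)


(1) = 178.00
(2) = -264.00
(3) = 103.00
(4) = 156.00
(5) = -30.33
(6) = 63.24
(7) = -29.92
(8) = 73.20
(9) = -29.50
(10) = 46.10
(11) = -18.53
(12) = 114.29
(13) = 15.84
(14) = 120.54
(15) = 5.72
(16) = -1.57
(17) = -23.16
(18) = 18.71
(19) = -28.89
(20) = 82.62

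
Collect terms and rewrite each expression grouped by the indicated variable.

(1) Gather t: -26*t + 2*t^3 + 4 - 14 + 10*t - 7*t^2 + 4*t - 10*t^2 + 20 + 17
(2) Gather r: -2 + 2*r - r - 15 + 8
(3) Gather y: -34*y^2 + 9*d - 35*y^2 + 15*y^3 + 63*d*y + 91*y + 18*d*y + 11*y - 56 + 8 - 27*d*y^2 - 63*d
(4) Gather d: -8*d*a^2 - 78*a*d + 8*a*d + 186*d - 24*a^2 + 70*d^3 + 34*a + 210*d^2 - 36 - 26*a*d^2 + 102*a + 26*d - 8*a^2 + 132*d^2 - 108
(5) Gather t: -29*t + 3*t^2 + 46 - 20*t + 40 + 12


(1) = 2*t^3 - 17*t^2 - 12*t + 27
(2) = r - 9
(3) = -54*d + 15*y^3 + y^2*(-27*d - 69) + y*(81*d + 102) - 48
(4) = -32*a^2 + 136*a + 70*d^3 + d^2*(342 - 26*a) + d*(-8*a^2 - 70*a + 212) - 144
(5) = 3*t^2 - 49*t + 98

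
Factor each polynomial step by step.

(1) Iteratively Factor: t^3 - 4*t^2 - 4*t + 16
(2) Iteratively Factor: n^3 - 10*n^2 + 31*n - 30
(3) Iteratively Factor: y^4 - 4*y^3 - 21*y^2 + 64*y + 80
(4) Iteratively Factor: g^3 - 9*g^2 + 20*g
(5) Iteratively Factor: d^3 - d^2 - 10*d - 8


(1) = (t + 2)*(t^2 - 6*t + 8) = (t - 2)*(t + 2)*(t - 4)
(2) = (n - 5)*(n^2 - 5*n + 6) = (n - 5)*(n - 2)*(n - 3)
(3) = (y - 4)*(y^3 - 21*y - 20) = (y - 4)*(y + 4)*(y^2 - 4*y - 5) = (y - 5)*(y - 4)*(y + 4)*(y + 1)
(4) = (g)*(g^2 - 9*g + 20) = g*(g - 4)*(g - 5)
(5) = (d - 4)*(d^2 + 3*d + 2) = (d - 4)*(d + 1)*(d + 2)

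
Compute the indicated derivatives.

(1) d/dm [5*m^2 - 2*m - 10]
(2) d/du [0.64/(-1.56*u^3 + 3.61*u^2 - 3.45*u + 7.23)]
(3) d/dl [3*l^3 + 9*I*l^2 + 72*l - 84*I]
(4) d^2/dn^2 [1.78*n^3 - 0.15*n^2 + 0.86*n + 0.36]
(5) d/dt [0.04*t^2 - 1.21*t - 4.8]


(1) = 10*m - 2
(2) = (2.9952*u^2 - 4.6208*u + 2.208)/(1.56*u^3 - 3.61*u^2 + 3.45*u - 7.23)^2
(3) = 9*l^2 + 18*I*l + 72
(4) = 10.68*n - 0.3
(5) = 0.08*t - 1.21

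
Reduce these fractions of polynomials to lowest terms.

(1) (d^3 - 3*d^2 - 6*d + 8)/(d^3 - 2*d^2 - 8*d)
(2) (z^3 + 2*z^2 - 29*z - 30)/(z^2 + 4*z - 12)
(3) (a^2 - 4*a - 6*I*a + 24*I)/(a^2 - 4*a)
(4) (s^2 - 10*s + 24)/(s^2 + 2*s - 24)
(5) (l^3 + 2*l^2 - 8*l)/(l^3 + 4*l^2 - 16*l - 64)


(1) = (d - 1)/d
(2) = (z^2 - 4*z - 5)/(z - 2)
(3) = (a - 6*I)/a
(4) = (s - 6)/(s + 6)
(5) = (l^2 - 2*l)/(l^2 - 16)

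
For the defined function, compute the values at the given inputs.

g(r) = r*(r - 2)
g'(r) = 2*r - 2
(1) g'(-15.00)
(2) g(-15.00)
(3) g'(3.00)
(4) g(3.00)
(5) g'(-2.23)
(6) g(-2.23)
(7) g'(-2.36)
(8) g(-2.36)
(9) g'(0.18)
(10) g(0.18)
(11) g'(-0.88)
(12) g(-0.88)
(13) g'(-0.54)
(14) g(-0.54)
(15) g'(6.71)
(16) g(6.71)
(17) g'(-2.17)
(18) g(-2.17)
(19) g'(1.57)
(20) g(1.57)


(1) = -32.00
(2) = 255.00
(3) = 4.00
(4) = 3.00
(5) = -6.46
(6) = 9.43
(7) = -6.72
(8) = 10.29
(9) = -1.64
(10) = -0.33
(11) = -3.76
(12) = 2.53
(13) = -3.08
(14) = 1.37
(15) = 11.42
(16) = 31.60
(17) = -6.34
(18) = 9.05
(19) = 1.14
(20) = -0.68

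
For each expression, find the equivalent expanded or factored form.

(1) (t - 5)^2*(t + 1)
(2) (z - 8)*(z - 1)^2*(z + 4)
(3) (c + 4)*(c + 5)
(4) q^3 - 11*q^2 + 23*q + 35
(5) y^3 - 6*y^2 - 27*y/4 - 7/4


(1) = t^3 - 9*t^2 + 15*t + 25
(2) = z^4 - 6*z^3 - 23*z^2 + 60*z - 32
(3) = c^2 + 9*c + 20
(4) = (q - 7)*(q - 5)*(q + 1)
(5) = (y - 7)*(y + 1/2)^2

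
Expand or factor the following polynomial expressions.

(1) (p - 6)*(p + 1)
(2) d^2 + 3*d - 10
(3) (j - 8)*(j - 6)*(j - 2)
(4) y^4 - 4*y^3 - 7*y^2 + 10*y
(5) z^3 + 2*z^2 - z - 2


(1) = p^2 - 5*p - 6
(2) = (d - 2)*(d + 5)
(3) = j^3 - 16*j^2 + 76*j - 96
(4) = y*(y - 5)*(y - 1)*(y + 2)
(5) = (z - 1)*(z + 1)*(z + 2)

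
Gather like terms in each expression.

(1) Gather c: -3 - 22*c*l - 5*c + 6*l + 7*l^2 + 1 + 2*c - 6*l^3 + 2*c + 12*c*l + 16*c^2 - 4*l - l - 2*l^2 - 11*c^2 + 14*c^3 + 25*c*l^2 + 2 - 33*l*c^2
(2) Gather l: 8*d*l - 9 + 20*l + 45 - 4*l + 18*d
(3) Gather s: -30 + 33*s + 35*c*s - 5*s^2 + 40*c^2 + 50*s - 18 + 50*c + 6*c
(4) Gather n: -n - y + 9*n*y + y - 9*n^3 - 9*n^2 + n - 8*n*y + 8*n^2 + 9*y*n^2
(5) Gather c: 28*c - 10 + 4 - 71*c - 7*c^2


(1) = 14*c^3 + c^2*(5 - 33*l) + c*(25*l^2 - 10*l - 1) - 6*l^3 + 5*l^2 + l
(2) = 18*d + l*(8*d + 16) + 36
(3) = 40*c^2 + 56*c - 5*s^2 + s*(35*c + 83) - 48
(4) = -9*n^3 + n^2*(9*y - 1) + n*y
(5) = -7*c^2 - 43*c - 6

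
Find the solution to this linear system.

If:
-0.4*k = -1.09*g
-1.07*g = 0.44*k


Then:
g = 0.00
k = 0.00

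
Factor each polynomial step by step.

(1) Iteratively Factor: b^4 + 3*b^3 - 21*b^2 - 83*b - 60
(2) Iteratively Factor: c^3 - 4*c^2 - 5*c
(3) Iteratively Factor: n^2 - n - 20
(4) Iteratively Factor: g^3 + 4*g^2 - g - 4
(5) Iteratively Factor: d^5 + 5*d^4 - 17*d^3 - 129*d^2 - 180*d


(1) = (b + 4)*(b^3 - b^2 - 17*b - 15) = (b + 1)*(b + 4)*(b^2 - 2*b - 15) = (b - 5)*(b + 1)*(b + 4)*(b + 3)
(2) = (c - 5)*(c^2 + c) = c*(c - 5)*(c + 1)
(3) = (n + 4)*(n - 5)
(4) = (g - 1)*(g^2 + 5*g + 4) = (g - 1)*(g + 1)*(g + 4)
(5) = (d + 4)*(d^4 + d^3 - 21*d^2 - 45*d) = d*(d + 4)*(d^3 + d^2 - 21*d - 45) = d*(d + 3)*(d + 4)*(d^2 - 2*d - 15) = d*(d - 5)*(d + 3)*(d + 4)*(d + 3)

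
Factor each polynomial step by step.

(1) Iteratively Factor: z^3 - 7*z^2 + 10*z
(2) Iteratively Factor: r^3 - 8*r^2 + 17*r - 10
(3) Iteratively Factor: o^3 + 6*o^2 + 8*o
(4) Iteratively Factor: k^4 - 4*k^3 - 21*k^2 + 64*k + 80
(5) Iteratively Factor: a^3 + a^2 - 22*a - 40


(1) = (z)*(z^2 - 7*z + 10) = z*(z - 2)*(z - 5)
(2) = (r - 5)*(r^2 - 3*r + 2) = (r - 5)*(r - 1)*(r - 2)
(3) = (o + 4)*(o^2 + 2*o) = o*(o + 4)*(o + 2)
(4) = (k - 5)*(k^3 + k^2 - 16*k - 16) = (k - 5)*(k + 4)*(k^2 - 3*k - 4) = (k - 5)*(k + 1)*(k + 4)*(k - 4)
(5) = (a - 5)*(a^2 + 6*a + 8) = (a - 5)*(a + 4)*(a + 2)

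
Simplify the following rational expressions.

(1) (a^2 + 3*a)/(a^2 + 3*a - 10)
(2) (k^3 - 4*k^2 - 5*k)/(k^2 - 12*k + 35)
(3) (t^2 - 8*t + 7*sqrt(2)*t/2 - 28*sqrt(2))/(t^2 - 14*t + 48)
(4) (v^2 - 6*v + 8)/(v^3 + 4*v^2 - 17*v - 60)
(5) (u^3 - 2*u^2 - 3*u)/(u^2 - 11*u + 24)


(1) = (a^2 + 3*a)/(a^2 + 3*a - 10)
(2) = (k^2 + k)/(k - 7)
(3) = (2*t + 7*sqrt(2))/(2*t - 12)
(4) = (v - 2)/(v^2 + 8*v + 15)
(5) = (u^2 + u)/(u - 8)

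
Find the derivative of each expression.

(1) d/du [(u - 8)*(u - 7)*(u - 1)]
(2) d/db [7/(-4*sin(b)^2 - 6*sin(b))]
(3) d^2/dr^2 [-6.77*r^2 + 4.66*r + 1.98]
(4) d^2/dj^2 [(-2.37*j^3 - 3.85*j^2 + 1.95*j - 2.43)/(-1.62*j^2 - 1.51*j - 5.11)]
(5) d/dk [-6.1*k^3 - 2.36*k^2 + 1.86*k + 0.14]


(1) = 3*u^2 - 32*u + 71
(2) = 7*(4*sin(b) + 3)*cos(b)/(2*(2*sin(b) + 3)^2*sin(b)^2)
(3) = -13.5400000000000
(4) = (-57.501894*j^3 - 43.239726*j^2 + 503.834598*j + 202.005194)/(4.251528*j^6 + 11.888532*j^5 + 51.313338*j^4 + 78.443443*j^3 + 161.858739*j^2 + 118.287813*j + 133.432831)
(5) = -18.3*k^2 - 4.72*k + 1.86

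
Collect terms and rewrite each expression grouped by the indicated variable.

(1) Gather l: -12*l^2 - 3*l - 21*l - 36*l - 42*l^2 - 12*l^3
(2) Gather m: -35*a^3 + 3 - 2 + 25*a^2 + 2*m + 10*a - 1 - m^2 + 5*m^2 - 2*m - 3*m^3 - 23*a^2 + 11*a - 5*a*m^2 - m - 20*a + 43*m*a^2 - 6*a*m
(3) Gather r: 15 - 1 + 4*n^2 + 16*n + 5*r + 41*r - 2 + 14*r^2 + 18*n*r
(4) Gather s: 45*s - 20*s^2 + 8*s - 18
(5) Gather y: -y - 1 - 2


(1) = -12*l^3 - 54*l^2 - 60*l
(2) = -35*a^3 + 2*a^2 + a - 3*m^3 + m^2*(4 - 5*a) + m*(43*a^2 - 6*a - 1)
(3) = 4*n^2 + 16*n + 14*r^2 + r*(18*n + 46) + 12
(4) = -20*s^2 + 53*s - 18
(5) = -y - 3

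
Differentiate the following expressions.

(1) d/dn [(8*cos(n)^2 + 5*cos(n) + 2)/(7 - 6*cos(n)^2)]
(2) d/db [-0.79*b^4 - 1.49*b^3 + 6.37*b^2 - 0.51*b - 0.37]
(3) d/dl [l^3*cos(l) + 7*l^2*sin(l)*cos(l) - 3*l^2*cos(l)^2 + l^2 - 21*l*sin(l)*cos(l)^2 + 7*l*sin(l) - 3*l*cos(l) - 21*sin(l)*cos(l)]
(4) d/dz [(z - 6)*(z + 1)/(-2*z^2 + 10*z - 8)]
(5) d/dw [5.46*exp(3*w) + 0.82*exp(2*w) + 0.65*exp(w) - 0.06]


(1) = (30*sin(n)^2 - 136*cos(n) - 65)*sin(n)/(6*sin(n)^2 + 1)^2
(2) = -3.16*b^3 - 4.47*b^2 + 12.74*b - 0.51
(3) = -l^3*sin(l) + 3*l^2*sin(2*l) + 3*l^2*cos(l) + 7*l^2*cos(2*l) + 3*l*sin(l) + 7*l*sin(2*l) + 7*l*cos(l)/4 - 3*l*cos(2*l) - 63*l*cos(3*l)/4 - l + 7*sin(l)/4 - 21*sin(3*l)/4 - 3*cos(l) - 21*cos(2*l)
(4) = 5*(5 - 2*z)/(z^4 - 10*z^3 + 33*z^2 - 40*z + 16)
(5) = (16.38*exp(2*w) + 1.64*exp(w) + 0.65)*exp(w)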